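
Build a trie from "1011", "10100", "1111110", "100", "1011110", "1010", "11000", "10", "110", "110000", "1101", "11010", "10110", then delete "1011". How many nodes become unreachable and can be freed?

Walk "1011" from the leaf back toward the root, removing each node that no remaining word uses.
Every node on "1011" is still needed (e.g. by "1011110"), so nothing is freed.
Nodes removed: 0

0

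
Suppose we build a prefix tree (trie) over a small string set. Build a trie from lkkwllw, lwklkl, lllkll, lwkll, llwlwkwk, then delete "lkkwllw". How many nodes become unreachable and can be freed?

6

After clearing the end-marker at "lkkwllw", prune upward until reaching a node still needed by another word.
The suffix "kkwllw" (6 nodes) is used only by "lkkwllw"; the node for "l" still has the child "w", so pruning stops there.
Nodes removed: 6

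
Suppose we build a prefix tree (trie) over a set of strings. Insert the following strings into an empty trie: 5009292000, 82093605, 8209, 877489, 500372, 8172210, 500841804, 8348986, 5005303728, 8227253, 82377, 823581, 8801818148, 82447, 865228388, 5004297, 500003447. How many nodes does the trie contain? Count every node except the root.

Insert word by word; a character creates a node only if that edge doesn't already exist:
  "5009292000" → 10 new (5, 0, 0, 9, 2, 9, 2, 0, 0, 0)
  "82093605" → 8 new (8, 2, 0, 9, 3, 6, 0, 5)
  "8209" → prefix "8209" already present; 0 new (none)
  "877489" → prefix "8" already present; 5 new (7, 7, 4, 8, 9)
  "500372" → prefix "500" already present; 3 new (3, 7, 2)
  "8172210" → prefix "8" already present; 6 new (1, 7, 2, 2, 1, 0)
  "500841804" → prefix "500" already present; 6 new (8, 4, 1, 8, 0, 4)
  "8348986" → prefix "8" already present; 6 new (3, 4, 8, 9, 8, 6)
  "5005303728" → prefix "500" already present; 7 new (5, 3, 0, 3, 7, 2, 8)
  "8227253" → prefix "82" already present; 5 new (2, 7, 2, 5, 3)
  "82377" → prefix "82" already present; 3 new (3, 7, 7)
  "823581" → prefix "823" already present; 3 new (5, 8, 1)
  "8801818148" → prefix "8" already present; 9 new (8, 0, 1, 8, 1, 8, 1, 4, 8)
  "82447" → prefix "82" already present; 3 new (4, 4, 7)
  "865228388" → prefix "8" already present; 8 new (6, 5, 2, 2, 8, 3, 8, 8)
  "5004297" → prefix "500" already present; 4 new (4, 2, 9, 7)
  "500003447" → prefix "500" already present; 6 new (0, 0, 3, 4, 4, 7)
Total nodes = 10 + 8 + 0 + 5 + 3 + 6 + 6 + 6 + 7 + 5 + 3 + 3 + 9 + 3 + 8 + 4 + 6 = 92

92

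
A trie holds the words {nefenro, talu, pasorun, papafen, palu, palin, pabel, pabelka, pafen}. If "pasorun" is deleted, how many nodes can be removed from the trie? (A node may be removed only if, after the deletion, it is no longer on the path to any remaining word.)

5

Walk "pasorun" from the leaf back toward the root, removing each node that no remaining word uses.
The suffix "sorun" (5 nodes) is used only by "pasorun"; the node for "pa" still has the child "p", so pruning stops there.
Nodes removed: 5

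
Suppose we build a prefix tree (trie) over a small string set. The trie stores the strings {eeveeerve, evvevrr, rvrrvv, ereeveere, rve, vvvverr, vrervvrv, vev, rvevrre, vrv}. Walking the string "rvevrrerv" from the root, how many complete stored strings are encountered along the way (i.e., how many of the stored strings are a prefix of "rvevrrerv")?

Traverse "rvevrrerv" character by character; count nodes along the way that are marked as word ends.
Prefixes of the query that are stored words: "rve", "rvevrre"
Count: 2

2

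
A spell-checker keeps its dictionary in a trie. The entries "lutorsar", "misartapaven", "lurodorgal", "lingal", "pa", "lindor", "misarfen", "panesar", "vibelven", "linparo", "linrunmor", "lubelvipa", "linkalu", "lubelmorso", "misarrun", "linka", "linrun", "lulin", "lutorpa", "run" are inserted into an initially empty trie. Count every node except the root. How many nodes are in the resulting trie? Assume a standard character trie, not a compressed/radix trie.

91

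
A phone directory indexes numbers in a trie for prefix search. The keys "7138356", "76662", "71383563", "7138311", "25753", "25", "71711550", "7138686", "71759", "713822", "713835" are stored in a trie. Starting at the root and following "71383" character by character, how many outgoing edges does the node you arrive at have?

2

Walk "71383" from the root, arriving at one node.
Characters that immediately follow "71383" among the stored strings: {1, 5}.
That node has 2 child edges.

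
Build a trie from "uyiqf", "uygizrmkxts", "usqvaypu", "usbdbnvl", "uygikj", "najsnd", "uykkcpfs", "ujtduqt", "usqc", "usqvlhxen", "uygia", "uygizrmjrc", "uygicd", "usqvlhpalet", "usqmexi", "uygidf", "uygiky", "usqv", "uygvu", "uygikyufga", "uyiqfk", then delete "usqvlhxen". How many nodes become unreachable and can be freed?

A node on "usqvlhxen"'s path can go only if nothing else ends at it or branches off below it.
The suffix "xen" (3 nodes) is used only by "usqvlhxen"; the node for "usqvlh" still has the child "p", so pruning stops there.
Nodes removed: 3

3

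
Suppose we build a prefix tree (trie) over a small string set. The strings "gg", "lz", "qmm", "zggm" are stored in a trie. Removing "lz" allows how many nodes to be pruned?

2

A node on "lz"'s path can go only if nothing else ends at it or branches off below it.
No other word shares any prefix with "lz", so all 2 of its nodes go.
Nodes removed: 2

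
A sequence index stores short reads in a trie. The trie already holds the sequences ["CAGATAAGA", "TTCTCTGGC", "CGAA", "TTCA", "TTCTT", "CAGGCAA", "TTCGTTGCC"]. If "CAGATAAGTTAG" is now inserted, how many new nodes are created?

4

Walking "CAGATAAGTTAG" from the root, the first 8 characters ("CAGATAAG") follow existing edges; "T" is the first miss.
So 12 − 8 = 4 new nodes.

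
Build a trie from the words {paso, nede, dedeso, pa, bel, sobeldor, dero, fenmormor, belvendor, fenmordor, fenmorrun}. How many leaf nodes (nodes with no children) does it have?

A leaf is a node with no children — equivalently, the end of a word that is not a proper prefix of any other stored word.
Those words: "belvendor", "dedeso", "dero", "fenmordor", "fenmormor", "fenmorrun", "nede", "paso", "sobeldor"
Leaf count: 9

9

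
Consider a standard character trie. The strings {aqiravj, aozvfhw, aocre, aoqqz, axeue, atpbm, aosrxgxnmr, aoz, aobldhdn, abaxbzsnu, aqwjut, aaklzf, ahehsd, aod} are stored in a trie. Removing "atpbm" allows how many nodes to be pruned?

Walk "atpbm" from the leaf back toward the root, removing each node that no remaining word uses.
The suffix "tpbm" (4 nodes) is used only by "atpbm"; the node for "a" still has the child "q", so pruning stops there.
Nodes removed: 4

4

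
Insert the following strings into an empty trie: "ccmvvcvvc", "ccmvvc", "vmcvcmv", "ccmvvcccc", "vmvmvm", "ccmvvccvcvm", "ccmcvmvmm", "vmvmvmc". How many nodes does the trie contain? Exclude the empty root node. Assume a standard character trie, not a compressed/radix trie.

34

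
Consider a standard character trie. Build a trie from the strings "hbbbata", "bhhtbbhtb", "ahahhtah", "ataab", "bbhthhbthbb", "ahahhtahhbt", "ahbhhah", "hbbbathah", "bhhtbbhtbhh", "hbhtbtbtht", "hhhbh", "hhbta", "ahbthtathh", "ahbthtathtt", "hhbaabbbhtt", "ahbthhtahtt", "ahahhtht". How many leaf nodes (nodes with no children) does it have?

Leaves are exactly the stored words that no other stored word extends.
Those words: "ahahhtahhbt", "ahahhtht", "ahbhhah", "ahbthhtahtt", "ahbthtathh", "ahbthtathtt", "ataab", "bbhthhbthbb", "bhhtbbhtbhh", "hbbbata", "hbbbathah", "hbhtbtbtht", "hhbaabbbhtt", "hhbta", "hhhbh"
Leaf count: 15

15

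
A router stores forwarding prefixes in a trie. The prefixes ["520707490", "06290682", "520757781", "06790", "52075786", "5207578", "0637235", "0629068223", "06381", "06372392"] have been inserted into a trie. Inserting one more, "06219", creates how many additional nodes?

"062" is already a path in the trie; the remaining "19" must be added.
New nodes needed: |"06219"| − 3 = 5 − 3 = 2.

2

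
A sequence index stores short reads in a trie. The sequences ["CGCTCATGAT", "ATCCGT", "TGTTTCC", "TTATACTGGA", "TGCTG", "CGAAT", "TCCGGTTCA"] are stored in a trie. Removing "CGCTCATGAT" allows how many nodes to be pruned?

After clearing the end-marker at "CGCTCATGAT", prune upward until reaching a node still needed by another word.
The suffix "CTCATGAT" (8 nodes) is used only by "CGCTCATGAT"; the node for "CG" still has the child "A", so pruning stops there.
Nodes removed: 8

8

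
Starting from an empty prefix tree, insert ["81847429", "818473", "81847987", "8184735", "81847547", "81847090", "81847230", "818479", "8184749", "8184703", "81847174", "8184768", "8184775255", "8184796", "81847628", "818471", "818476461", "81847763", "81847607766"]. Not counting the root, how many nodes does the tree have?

47

For each word, the new-node count is its length minus the longest prefix already in the trie:
  "81847429" → 8 new (8, 1, 8, 4, 7, 4, 2, 9)
  "818473" → prefix "81847" already present; 1 new (3)
  "81847987" → prefix "81847" already present; 3 new (9, 8, 7)
  "8184735" → prefix "818473" already present; 1 new (5)
  "81847547" → prefix "81847" already present; 3 new (5, 4, 7)
  "81847090" → prefix "81847" already present; 3 new (0, 9, 0)
  "81847230" → prefix "81847" already present; 3 new (2, 3, 0)
  "818479" → prefix "818479" already present; 0 new (none)
  "8184749" → prefix "818474" already present; 1 new (9)
  "8184703" → prefix "818470" already present; 1 new (3)
  "81847174" → prefix "81847" already present; 3 new (1, 7, 4)
  "8184768" → prefix "81847" already present; 2 new (6, 8)
  "8184775255" → prefix "81847" already present; 5 new (7, 5, 2, 5, 5)
  "8184796" → prefix "818479" already present; 1 new (6)
  "81847628" → prefix "818476" already present; 2 new (2, 8)
  "818471" → prefix "818471" already present; 0 new (none)
  "818476461" → prefix "818476" already present; 3 new (4, 6, 1)
  "81847763" → prefix "818477" already present; 2 new (6, 3)
  "81847607766" → prefix "818476" already present; 5 new (0, 7, 7, 6, 6)
Total nodes = 8 + 1 + 3 + 1 + 3 + 3 + 3 + 0 + 1 + 1 + 3 + 2 + 5 + 1 + 2 + 0 + 3 + 2 + 5 = 47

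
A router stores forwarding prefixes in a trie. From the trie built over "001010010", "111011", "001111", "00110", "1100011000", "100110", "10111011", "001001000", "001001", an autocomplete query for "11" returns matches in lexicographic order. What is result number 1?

DFS of the "11" subtree visits, in order: "1100011000", "111011"
The 1st is 1100011000.

1100011000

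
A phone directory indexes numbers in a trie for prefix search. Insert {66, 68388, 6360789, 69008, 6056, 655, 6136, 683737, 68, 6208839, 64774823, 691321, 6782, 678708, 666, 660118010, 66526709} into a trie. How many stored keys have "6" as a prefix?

17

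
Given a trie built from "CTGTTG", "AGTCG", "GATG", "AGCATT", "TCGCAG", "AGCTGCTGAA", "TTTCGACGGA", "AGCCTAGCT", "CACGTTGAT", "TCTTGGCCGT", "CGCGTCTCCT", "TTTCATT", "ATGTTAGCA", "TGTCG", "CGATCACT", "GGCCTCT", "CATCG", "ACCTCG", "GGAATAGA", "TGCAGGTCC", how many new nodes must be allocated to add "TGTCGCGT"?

Walking "TGTCGCGT" from the root, the first 5 characters ("TGTCG") follow existing edges; "C" is the first miss.
So 8 − 5 = 3 new nodes.

3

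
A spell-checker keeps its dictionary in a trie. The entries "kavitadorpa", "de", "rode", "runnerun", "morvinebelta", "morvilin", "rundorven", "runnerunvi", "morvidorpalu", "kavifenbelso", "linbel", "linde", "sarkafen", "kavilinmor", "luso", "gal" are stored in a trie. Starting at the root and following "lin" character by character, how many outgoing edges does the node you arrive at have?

2

The children of the "lin" node are the distinct next characters among strings starting with "lin".
Distinct next characters after "lin": b, d.
That node has 2 child edges.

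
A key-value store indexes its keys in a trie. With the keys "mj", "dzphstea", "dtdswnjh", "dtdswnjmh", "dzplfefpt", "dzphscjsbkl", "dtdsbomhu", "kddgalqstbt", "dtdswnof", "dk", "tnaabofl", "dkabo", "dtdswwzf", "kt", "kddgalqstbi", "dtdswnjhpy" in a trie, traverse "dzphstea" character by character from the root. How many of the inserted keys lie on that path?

Check each prefix of "dzphstea" against the stored set — each match is an end-marker on the path.
Prefixes of the query that are stored words: "dzphstea"
Count: 1

1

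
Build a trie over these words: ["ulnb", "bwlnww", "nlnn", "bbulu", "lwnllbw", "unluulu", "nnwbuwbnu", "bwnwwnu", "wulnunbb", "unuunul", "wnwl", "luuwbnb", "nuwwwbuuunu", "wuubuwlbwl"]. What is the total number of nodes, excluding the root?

84

Insert word by word; a character creates a node only if that edge doesn't already exist:
  "ulnb" → 4 new (u, l, n, b)
  "bwlnww" → 6 new (b, w, l, n, w, w)
  "nlnn" → 4 new (n, l, n, n)
  "bbulu" → prefix "b" already present; 4 new (b, u, l, u)
  "lwnllbw" → 7 new (l, w, n, l, l, b, w)
  "unluulu" → prefix "u" already present; 6 new (n, l, u, u, l, u)
  "nnwbuwbnu" → prefix "n" already present; 8 new (n, w, b, u, w, b, n, u)
  "bwnwwnu" → prefix "bw" already present; 5 new (n, w, w, n, u)
  "wulnunbb" → 8 new (w, u, l, n, u, n, b, b)
  "unuunul" → prefix "un" already present; 5 new (u, u, n, u, l)
  "wnwl" → prefix "w" already present; 3 new (n, w, l)
  "luuwbnb" → prefix "l" already present; 6 new (u, u, w, b, n, b)
  "nuwwwbuuunu" → prefix "n" already present; 10 new (u, w, w, w, b, u, u, u, n, u)
  "wuubuwlbwl" → prefix "wu" already present; 8 new (u, b, u, w, l, b, w, l)
Total nodes = 4 + 6 + 4 + 4 + 7 + 6 + 8 + 5 + 8 + 5 + 3 + 6 + 10 + 8 = 84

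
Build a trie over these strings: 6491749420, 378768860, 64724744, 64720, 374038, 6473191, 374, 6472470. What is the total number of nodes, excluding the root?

35

Insert word by word; a character creates a node only if that edge doesn't already exist:
  "6491749420" → 10 new (6, 4, 9, 1, 7, 4, 9, 4, 2, 0)
  "378768860" → 9 new (3, 7, 8, 7, 6, 8, 8, 6, 0)
  "64724744" → prefix "64" already present; 6 new (7, 2, 4, 7, 4, 4)
  "64720" → prefix "6472" already present; 1 new (0)
  "374038" → prefix "37" already present; 4 new (4, 0, 3, 8)
  "6473191" → prefix "647" already present; 4 new (3, 1, 9, 1)
  "374" → prefix "374" already present; 0 new (none)
  "6472470" → prefix "647247" already present; 1 new (0)
Total nodes = 10 + 9 + 6 + 1 + 4 + 4 + 0 + 1 = 35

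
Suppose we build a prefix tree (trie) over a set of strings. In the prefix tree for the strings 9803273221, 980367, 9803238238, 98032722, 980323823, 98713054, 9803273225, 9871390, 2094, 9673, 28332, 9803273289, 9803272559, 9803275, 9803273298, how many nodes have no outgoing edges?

A leaf is a node with no children — equivalently, the end of a word that is not a proper prefix of any other stored word.
Those words: "2094", "28332", "9673", "9803238238", "98032722", "9803272559", "9803273221", "9803273225", "9803273289", "9803273298", "9803275", "980367", "98713054", "9871390"
Leaf count: 14

14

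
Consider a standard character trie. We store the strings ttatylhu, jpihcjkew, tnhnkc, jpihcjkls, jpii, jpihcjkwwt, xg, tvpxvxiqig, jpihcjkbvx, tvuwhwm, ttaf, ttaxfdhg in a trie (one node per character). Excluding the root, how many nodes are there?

For each word, the new-node count is its length minus the longest prefix already in the trie:
  "ttatylhu" → 8 new (t, t, a, t, y, l, h, u)
  "jpihcjkew" → 9 new (j, p, i, h, c, j, k, e, w)
  "tnhnkc" → prefix "t" already present; 5 new (n, h, n, k, c)
  "jpihcjkls" → prefix "jpihcjk" already present; 2 new (l, s)
  "jpii" → prefix "jpi" already present; 1 new (i)
  "jpihcjkwwt" → prefix "jpihcjk" already present; 3 new (w, w, t)
  "xg" → 2 new (x, g)
  "tvpxvxiqig" → prefix "t" already present; 9 new (v, p, x, v, x, i, q, i, g)
  "jpihcjkbvx" → prefix "jpihcjk" already present; 3 new (b, v, x)
  "tvuwhwm" → prefix "tv" already present; 5 new (u, w, h, w, m)
  "ttaf" → prefix "tta" already present; 1 new (f)
  "ttaxfdhg" → prefix "tta" already present; 5 new (x, f, d, h, g)
Total nodes = 8 + 9 + 5 + 2 + 1 + 3 + 2 + 9 + 3 + 5 + 1 + 5 = 53

53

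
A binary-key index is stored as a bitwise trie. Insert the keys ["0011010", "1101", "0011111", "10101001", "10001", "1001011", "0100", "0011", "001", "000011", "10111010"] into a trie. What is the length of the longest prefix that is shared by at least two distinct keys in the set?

4

Look for the deepest trie node that still has at least two words in its subtree.
"0011" and "0011010" agree on "0011" (4 characters) before diverging; nothing deeper is shared.
Longest shared-prefix length: 4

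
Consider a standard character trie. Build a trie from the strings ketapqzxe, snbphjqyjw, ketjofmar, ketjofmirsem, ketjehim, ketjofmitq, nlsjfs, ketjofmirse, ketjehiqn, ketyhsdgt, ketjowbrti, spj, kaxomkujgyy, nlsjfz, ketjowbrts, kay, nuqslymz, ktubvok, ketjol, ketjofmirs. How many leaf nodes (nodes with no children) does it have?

18

Leaves are exactly the stored words that no other stored word extends.
Those words: "kaxomkujgyy", "kay", "ketapqzxe", "ketjehim", "ketjehiqn", "ketjofmar", "ketjofmirsem", "ketjofmitq", "ketjol", "ketjowbrti", "ketjowbrts", "ketyhsdgt", "ktubvok", "nlsjfs", "nlsjfz", "nuqslymz", "snbphjqyjw", "spj"
Leaf count: 18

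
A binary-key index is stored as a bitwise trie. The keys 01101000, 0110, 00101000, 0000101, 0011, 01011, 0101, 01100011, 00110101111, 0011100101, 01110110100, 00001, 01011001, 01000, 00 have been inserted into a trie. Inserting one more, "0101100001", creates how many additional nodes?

Walking "0101100001" from the root, the first 7 characters ("0101100") follow existing edges; "0" is the first miss.
So 10 − 7 = 3 new nodes.

3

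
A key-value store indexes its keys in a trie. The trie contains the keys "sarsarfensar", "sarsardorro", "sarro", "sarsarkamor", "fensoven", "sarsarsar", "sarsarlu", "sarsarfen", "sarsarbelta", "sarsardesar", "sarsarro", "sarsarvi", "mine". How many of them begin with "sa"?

Filter for entries beginning with "sa":
Words under "sa": sarro, sarsarbelta, sarsardesar, sarsardorro, sarsarfen, sarsarfensar, sarsarkamor, sarsarlu, sarsarro, sarsarsar, sarsarvi
Count: 11

11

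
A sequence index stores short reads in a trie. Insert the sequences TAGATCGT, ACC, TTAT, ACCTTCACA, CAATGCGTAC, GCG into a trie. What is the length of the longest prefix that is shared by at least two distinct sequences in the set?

3

Look for the deepest trie node that still has at least two words in its subtree.
e.g. "ACC" and "ACCTTCACA" share the prefix "ACC" of length 3; no pair shares a longer one.
Longest shared-prefix length: 3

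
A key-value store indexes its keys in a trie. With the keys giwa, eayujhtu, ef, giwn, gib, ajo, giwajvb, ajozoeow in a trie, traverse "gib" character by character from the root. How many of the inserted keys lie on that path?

1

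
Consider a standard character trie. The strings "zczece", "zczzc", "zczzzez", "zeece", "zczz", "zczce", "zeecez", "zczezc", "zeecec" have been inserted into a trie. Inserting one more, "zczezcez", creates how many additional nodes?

Walking "zczezcez" from the root, the first 6 characters ("zczezc") follow existing edges; "e" is the first miss.
New nodes needed: |"zczezcez"| − 6 = 8 − 6 = 2.

2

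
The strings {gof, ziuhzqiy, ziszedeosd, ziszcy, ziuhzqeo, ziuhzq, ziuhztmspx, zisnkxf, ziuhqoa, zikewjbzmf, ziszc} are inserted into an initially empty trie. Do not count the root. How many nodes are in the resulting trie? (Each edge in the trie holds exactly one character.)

43

Trace insertions, counting only characters that open a new branch:
  "gof" → 3 new (g, o, f)
  "ziuhzqiy" → 8 new (z, i, u, h, z, q, i, y)
  "ziszedeosd" → prefix "zi" already present; 8 new (s, z, e, d, e, o, s, d)
  "ziszcy" → prefix "zisz" already present; 2 new (c, y)
  "ziuhzqeo" → prefix "ziuhzq" already present; 2 new (e, o)
  "ziuhzq" → prefix "ziuhzq" already present; 0 new (none)
  "ziuhztmspx" → prefix "ziuhz" already present; 5 new (t, m, s, p, x)
  "zisnkxf" → prefix "zis" already present; 4 new (n, k, x, f)
  "ziuhqoa" → prefix "ziuh" already present; 3 new (q, o, a)
  "zikewjbzmf" → prefix "zi" already present; 8 new (k, e, w, j, b, z, m, f)
  "ziszc" → prefix "ziszc" already present; 0 new (none)
Total nodes = 3 + 8 + 8 + 2 + 2 + 0 + 5 + 4 + 3 + 8 + 0 = 43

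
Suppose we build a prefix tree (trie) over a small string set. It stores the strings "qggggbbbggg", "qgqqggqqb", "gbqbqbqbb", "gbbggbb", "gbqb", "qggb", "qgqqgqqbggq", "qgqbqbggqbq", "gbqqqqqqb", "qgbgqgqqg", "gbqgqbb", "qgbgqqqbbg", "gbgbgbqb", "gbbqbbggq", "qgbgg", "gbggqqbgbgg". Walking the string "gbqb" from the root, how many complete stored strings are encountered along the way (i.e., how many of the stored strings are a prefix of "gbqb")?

1

Check each prefix of "gbqb" against the stored set — each match is an end-marker on the path.
Prefixes of the query that are stored words: "gbqb"
Count: 1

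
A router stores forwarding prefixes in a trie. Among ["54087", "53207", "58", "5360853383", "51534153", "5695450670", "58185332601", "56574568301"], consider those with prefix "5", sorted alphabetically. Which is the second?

53207

Words with prefix "5", in lexicographic order: "51534153", "53207", "5360853383", "54087", "56574568301", "5695450670", "58", "58185332601"
The 2nd is 53207.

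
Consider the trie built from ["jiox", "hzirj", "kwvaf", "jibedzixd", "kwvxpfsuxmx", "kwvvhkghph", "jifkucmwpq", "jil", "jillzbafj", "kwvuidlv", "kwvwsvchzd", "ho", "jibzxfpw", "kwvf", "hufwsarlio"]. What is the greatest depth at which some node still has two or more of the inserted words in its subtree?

Look for the deepest trie node that still has at least two words in its subtree.
"jibedzixd" and "jibzxfpw" agree on "jib" (3 characters) before diverging; nothing deeper is shared.
Longest shared-prefix length: 3

3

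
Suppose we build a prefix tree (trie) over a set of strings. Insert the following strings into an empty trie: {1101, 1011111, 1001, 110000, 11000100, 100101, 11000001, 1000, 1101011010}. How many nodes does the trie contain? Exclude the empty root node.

Count nodes per top-level branch (shared prefixes stored once):
  '1'-branch (1000, 1001, 100101, 1011111, 110000, 11000001, 11000100, 1101, 1101011010): 29 nodes
Sum: 29

29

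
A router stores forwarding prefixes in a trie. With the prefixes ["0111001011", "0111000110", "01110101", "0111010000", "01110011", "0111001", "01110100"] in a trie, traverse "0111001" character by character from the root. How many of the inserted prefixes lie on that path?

1

Traverse "0111001" character by character; count nodes along the way that are marked as word ends.
Prefixes of the query that are stored words: "0111001"
Count: 1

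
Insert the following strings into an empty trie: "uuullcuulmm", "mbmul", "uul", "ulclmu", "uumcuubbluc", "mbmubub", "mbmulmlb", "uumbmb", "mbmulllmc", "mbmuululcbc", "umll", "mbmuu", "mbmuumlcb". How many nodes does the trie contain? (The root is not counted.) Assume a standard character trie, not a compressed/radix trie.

58

Trace insertions, counting only characters that open a new branch:
  "uuullcuulmm" → 11 new (u, u, u, l, l, c, u, u, l, m, m)
  "mbmul" → 5 new (m, b, m, u, l)
  "uul" → prefix "uu" already present; 1 new (l)
  "ulclmu" → prefix "u" already present; 5 new (l, c, l, m, u)
  "uumcuubbluc" → prefix "uu" already present; 9 new (m, c, u, u, b, b, l, u, c)
  "mbmubub" → prefix "mbmu" already present; 3 new (b, u, b)
  "mbmulmlb" → prefix "mbmul" already present; 3 new (m, l, b)
  "uumbmb" → prefix "uum" already present; 3 new (b, m, b)
  "mbmulllmc" → prefix "mbmul" already present; 4 new (l, l, m, c)
  "mbmuululcbc" → prefix "mbmu" already present; 7 new (u, l, u, l, c, b, c)
  "umll" → prefix "u" already present; 3 new (m, l, l)
  "mbmuu" → prefix "mbmuu" already present; 0 new (none)
  "mbmuumlcb" → prefix "mbmuu" already present; 4 new (m, l, c, b)
Total nodes = 11 + 5 + 1 + 5 + 9 + 3 + 3 + 3 + 4 + 7 + 3 + 0 + 4 = 58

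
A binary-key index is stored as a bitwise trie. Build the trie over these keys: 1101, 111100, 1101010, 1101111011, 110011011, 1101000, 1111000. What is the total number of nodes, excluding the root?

26

Count nodes per top-level branch (shared prefixes stored once):
  '1'-branch (110011011, 1101, 1101000, 1101010, 1101111011, 111100, 1111000): 26 nodes
Sum: 26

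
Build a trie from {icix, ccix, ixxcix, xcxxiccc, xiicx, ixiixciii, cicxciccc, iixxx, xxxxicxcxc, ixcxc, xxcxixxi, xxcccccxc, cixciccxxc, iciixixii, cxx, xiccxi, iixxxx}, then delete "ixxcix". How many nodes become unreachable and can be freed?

Walk "ixxcix" from the leaf back toward the root, removing each node that no remaining word uses.
The suffix "xcix" (4 nodes) is used only by "ixxcix"; the node for "ix" still has the child "i", so pruning stops there.
Nodes removed: 4

4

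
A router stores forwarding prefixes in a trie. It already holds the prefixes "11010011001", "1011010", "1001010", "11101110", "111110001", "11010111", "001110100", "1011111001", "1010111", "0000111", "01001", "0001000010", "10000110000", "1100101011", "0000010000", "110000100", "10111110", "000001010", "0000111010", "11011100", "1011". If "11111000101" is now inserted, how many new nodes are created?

Walking "11111000101" from the root, the first 9 characters ("111110001") follow existing edges; "0" is the first miss.
So 11 − 9 = 2 new nodes.

2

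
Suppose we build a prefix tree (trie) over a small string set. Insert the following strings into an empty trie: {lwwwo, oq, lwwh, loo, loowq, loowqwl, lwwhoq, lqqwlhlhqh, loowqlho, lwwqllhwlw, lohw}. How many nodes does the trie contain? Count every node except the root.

Insert word by word; a character creates a node only if that edge doesn't already exist:
  "lwwwo" → 5 new (l, w, w, w, o)
  "oq" → 2 new (o, q)
  "lwwh" → prefix "lww" already present; 1 new (h)
  "loo" → prefix "l" already present; 2 new (o, o)
  "loowq" → prefix "loo" already present; 2 new (w, q)
  "loowqwl" → prefix "loowq" already present; 2 new (w, l)
  "lwwhoq" → prefix "lwwh" already present; 2 new (o, q)
  "lqqwlhlhqh" → prefix "l" already present; 9 new (q, q, w, l, h, l, h, q, h)
  "loowqlho" → prefix "loowq" already present; 3 new (l, h, o)
  "lwwqllhwlw" → prefix "lww" already present; 7 new (q, l, l, h, w, l, w)
  "lohw" → prefix "lo" already present; 2 new (h, w)
Total nodes = 5 + 2 + 1 + 2 + 2 + 2 + 2 + 9 + 3 + 7 + 2 = 37

37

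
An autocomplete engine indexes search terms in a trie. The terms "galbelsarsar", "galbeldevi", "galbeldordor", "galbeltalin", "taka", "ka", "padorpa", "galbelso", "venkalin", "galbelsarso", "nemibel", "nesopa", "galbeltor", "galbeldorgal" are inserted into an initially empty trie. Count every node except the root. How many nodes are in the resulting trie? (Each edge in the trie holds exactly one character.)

65

Insert word by word; a character creates a node only if that edge doesn't already exist:
  "galbelsarsar" → 12 new (g, a, l, b, e, l, s, a, r, s, a, r)
  "galbeldevi" → prefix "galbel" already present; 4 new (d, e, v, i)
  "galbeldordor" → prefix "galbeld" already present; 5 new (o, r, d, o, r)
  "galbeltalin" → prefix "galbel" already present; 5 new (t, a, l, i, n)
  "taka" → 4 new (t, a, k, a)
  "ka" → 2 new (k, a)
  "padorpa" → 7 new (p, a, d, o, r, p, a)
  "galbelso" → prefix "galbels" already present; 1 new (o)
  "venkalin" → 8 new (v, e, n, k, a, l, i, n)
  "galbelsarso" → prefix "galbelsars" already present; 1 new (o)
  "nemibel" → 7 new (n, e, m, i, b, e, l)
  "nesopa" → prefix "ne" already present; 4 new (s, o, p, a)
  "galbeltor" → prefix "galbelt" already present; 2 new (o, r)
  "galbeldorgal" → prefix "galbeldor" already present; 3 new (g, a, l)
Total nodes = 12 + 4 + 5 + 5 + 4 + 2 + 7 + 1 + 8 + 1 + 7 + 4 + 2 + 3 = 65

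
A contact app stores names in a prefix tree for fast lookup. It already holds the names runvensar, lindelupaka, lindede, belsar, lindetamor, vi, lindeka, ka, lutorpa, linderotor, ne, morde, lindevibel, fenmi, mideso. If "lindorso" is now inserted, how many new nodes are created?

4

The longest prefix of "lindorso" already in the trie is "lind" (length 4).
New nodes needed: |"lindorso"| − 4 = 8 − 4 = 4.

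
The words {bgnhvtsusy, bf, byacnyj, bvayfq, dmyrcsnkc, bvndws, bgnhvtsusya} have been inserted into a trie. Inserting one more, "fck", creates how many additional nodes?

3

"fck" shares no prefix with any stored word, so all 3 characters open new nodes.
3 − 0 = 3 new nodes.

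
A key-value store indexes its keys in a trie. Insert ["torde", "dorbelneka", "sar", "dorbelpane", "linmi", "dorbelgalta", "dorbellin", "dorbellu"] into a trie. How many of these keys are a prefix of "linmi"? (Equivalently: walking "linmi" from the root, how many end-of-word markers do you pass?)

1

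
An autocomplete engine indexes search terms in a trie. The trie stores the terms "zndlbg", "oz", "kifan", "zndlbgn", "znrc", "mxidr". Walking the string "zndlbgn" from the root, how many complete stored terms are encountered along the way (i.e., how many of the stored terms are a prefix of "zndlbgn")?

2

Check each prefix of "zndlbgn" against the stored set — each match is an end-marker on the path.
Prefixes of the query that are stored words: "zndlbg", "zndlbgn"
Count: 2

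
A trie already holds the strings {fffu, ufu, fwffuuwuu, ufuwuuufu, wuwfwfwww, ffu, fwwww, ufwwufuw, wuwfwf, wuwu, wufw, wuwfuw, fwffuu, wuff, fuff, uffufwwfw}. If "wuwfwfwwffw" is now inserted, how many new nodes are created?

The longest prefix of "wuwfwfwwffw" already in the trie is "wuwfwfww" (length 8).
Each of the 3 remaining characters creates one node.

3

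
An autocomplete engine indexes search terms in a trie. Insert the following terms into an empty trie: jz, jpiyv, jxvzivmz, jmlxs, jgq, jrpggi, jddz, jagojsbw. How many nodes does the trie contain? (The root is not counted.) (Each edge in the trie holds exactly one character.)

Count nodes per top-level branch (shared prefixes stored once):
  'j'-branch (jagojsbw, jddz, jgq, jmlxs, jpiyv, jrpggi, jxvzivmz, jz): 34 nodes
Sum: 34

34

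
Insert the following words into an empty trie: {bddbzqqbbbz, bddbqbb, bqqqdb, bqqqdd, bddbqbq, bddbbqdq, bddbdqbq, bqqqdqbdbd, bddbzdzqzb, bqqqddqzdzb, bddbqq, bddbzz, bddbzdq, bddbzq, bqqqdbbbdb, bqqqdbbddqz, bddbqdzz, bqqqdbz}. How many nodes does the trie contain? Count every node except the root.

For each word, the new-node count is its length minus the longest prefix already in the trie:
  "bddbzqqbbbz" → 11 new (b, d, d, b, z, q, q, b, b, b, z)
  "bddbqbb" → prefix "bddb" already present; 3 new (q, b, b)
  "bqqqdb" → prefix "b" already present; 5 new (q, q, q, d, b)
  "bqqqdd" → prefix "bqqqd" already present; 1 new (d)
  "bddbqbq" → prefix "bddbqb" already present; 1 new (q)
  "bddbbqdq" → prefix "bddb" already present; 4 new (b, q, d, q)
  "bddbdqbq" → prefix "bddb" already present; 4 new (d, q, b, q)
  "bqqqdqbdbd" → prefix "bqqqd" already present; 5 new (q, b, d, b, d)
  "bddbzdzqzb" → prefix "bddbz" already present; 5 new (d, z, q, z, b)
  "bqqqddqzdzb" → prefix "bqqqdd" already present; 5 new (q, z, d, z, b)
  "bddbqq" → prefix "bddbq" already present; 1 new (q)
  "bddbzz" → prefix "bddbz" already present; 1 new (z)
  "bddbzdq" → prefix "bddbzd" already present; 1 new (q)
  "bddbzq" → prefix "bddbzq" already present; 0 new (none)
  "bqqqdbbbdb" → prefix "bqqqdb" already present; 4 new (b, b, d, b)
  "bqqqdbbddqz" → prefix "bqqqdbb" already present; 4 new (d, d, q, z)
  "bddbqdzz" → prefix "bddbq" already present; 3 new (d, z, z)
  "bqqqdbz" → prefix "bqqqdb" already present; 1 new (z)
Total nodes = 11 + 3 + 5 + 1 + 1 + 4 + 4 + 5 + 5 + 5 + 1 + 1 + 1 + 0 + 4 + 4 + 3 + 1 = 59

59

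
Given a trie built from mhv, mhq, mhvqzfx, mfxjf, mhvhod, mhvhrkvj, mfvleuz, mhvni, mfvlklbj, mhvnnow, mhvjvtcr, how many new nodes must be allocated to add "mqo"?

2

Walking "mqo" from the root, the first 1 characters ("m") follow existing edges; "q" is the first miss.
Each of the 2 remaining characters creates one node.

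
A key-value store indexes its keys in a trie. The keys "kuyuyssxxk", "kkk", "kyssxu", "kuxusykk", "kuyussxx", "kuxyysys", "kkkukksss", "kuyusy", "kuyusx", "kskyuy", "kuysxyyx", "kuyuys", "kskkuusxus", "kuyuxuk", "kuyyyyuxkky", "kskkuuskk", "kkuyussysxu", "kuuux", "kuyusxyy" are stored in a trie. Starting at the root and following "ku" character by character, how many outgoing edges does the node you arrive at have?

3

Walk "ku" from the root, arriving at one node.
Characters that immediately follow "ku" among the stored strings: {u, x, y}.
That node has 3 child edges.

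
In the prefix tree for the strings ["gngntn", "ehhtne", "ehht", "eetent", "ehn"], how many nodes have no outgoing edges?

4

A leaf is a node with no children — equivalently, the end of a word that is not a proper prefix of any other stored word.
Those words: "eetent", "ehhtne", "ehn", "gngntn"
Leaf count: 4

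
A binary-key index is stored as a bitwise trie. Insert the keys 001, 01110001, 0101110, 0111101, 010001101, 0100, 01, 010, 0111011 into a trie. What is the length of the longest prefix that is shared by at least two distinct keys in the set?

Equivalently: take the maximum, over all pairs, of their longest common prefix length.
"01110001" and "0111011" agree on "01110" (5 characters) before diverging; nothing deeper is shared.
Longest shared-prefix length: 5

5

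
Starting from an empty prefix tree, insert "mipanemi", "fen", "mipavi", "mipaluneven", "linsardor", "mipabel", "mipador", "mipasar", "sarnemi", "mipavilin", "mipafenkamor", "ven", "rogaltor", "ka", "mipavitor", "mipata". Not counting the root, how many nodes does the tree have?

74

Insert word by word; a character creates a node only if that edge doesn't already exist:
  "mipanemi" → 8 new (m, i, p, a, n, e, m, i)
  "fen" → 3 new (f, e, n)
  "mipavi" → prefix "mipa" already present; 2 new (v, i)
  "mipaluneven" → prefix "mipa" already present; 7 new (l, u, n, e, v, e, n)
  "linsardor" → 9 new (l, i, n, s, a, r, d, o, r)
  "mipabel" → prefix "mipa" already present; 3 new (b, e, l)
  "mipador" → prefix "mipa" already present; 3 new (d, o, r)
  "mipasar" → prefix "mipa" already present; 3 new (s, a, r)
  "sarnemi" → 7 new (s, a, r, n, e, m, i)
  "mipavilin" → prefix "mipavi" already present; 3 new (l, i, n)
  "mipafenkamor" → prefix "mipa" already present; 8 new (f, e, n, k, a, m, o, r)
  "ven" → 3 new (v, e, n)
  "rogaltor" → 8 new (r, o, g, a, l, t, o, r)
  "ka" → 2 new (k, a)
  "mipavitor" → prefix "mipavi" already present; 3 new (t, o, r)
  "mipata" → prefix "mipa" already present; 2 new (t, a)
Total nodes = 8 + 3 + 2 + 7 + 9 + 3 + 3 + 3 + 7 + 3 + 8 + 3 + 8 + 2 + 3 + 2 = 74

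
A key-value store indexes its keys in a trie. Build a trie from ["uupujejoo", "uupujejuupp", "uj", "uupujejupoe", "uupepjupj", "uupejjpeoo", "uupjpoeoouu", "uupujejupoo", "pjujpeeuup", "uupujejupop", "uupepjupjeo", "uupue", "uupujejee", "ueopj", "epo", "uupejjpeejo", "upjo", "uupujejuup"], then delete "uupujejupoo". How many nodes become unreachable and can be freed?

1

A node on "uupujejupoo"'s path can go only if nothing else ends at it or branches off below it.
The suffix "o" (1 node) is used only by "uupujejupoo"; the node for "uupujejupo" still has the child "e", so pruning stops there.
Nodes removed: 1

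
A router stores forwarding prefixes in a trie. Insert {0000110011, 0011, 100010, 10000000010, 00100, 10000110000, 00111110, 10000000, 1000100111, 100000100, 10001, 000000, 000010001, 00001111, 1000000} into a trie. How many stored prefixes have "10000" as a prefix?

5

Walk to "10000"; the words in its subtree are exactly those with that prefix.
Words under "10000": 1000000, 10000000, 10000000010, 100000100, 10000110000
Count: 5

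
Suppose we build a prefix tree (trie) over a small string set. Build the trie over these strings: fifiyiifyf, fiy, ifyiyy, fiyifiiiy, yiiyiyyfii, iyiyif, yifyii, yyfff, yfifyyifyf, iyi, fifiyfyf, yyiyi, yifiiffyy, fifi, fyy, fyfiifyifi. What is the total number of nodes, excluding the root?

Insert word by word; a character creates a node only if that edge doesn't already exist:
  "fifiyiifyf" → 10 new (f, i, f, i, y, i, i, f, y, f)
  "fiy" → prefix "fi" already present; 1 new (y)
  "ifyiyy" → 6 new (i, f, y, i, y, y)
  "fiyifiiiy" → prefix "fiy" already present; 6 new (i, f, i, i, i, y)
  "yiiyiyyfii" → 10 new (y, i, i, y, i, y, y, f, i, i)
  "iyiyif" → prefix "i" already present; 5 new (y, i, y, i, f)
  "yifyii" → prefix "yi" already present; 4 new (f, y, i, i)
  "yyfff" → prefix "y" already present; 4 new (y, f, f, f)
  "yfifyyifyf" → prefix "y" already present; 9 new (f, i, f, y, y, i, f, y, f)
  "iyi" → prefix "iyi" already present; 0 new (none)
  "fifiyfyf" → prefix "fifiy" already present; 3 new (f, y, f)
  "yyiyi" → prefix "yy" already present; 3 new (i, y, i)
  "yifiiffyy" → prefix "yif" already present; 6 new (i, i, f, f, y, y)
  "fifi" → prefix "fifi" already present; 0 new (none)
  "fyy" → prefix "f" already present; 2 new (y, y)
  "fyfiifyifi" → prefix "fy" already present; 8 new (f, i, i, f, y, i, f, i)
Total nodes = 10 + 1 + 6 + 6 + 10 + 5 + 4 + 4 + 9 + 0 + 3 + 3 + 6 + 0 + 2 + 8 = 77

77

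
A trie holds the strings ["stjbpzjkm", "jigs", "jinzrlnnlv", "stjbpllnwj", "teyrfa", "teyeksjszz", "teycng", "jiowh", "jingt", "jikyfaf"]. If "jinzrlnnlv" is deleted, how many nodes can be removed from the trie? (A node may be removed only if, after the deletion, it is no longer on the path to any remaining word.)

7

After clearing the end-marker at "jinzrlnnlv", prune upward until reaching a node still needed by another word.
The suffix "zrlnnlv" (7 nodes) is used only by "jinzrlnnlv"; the node for "jin" still has the child "g", so pruning stops there.
Nodes removed: 7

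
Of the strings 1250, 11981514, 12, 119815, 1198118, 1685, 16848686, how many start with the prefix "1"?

Filter for entries beginning with "1":
Words under "1": 1198118, 119815, 11981514, 12, 1250, 16848686, 1685
Count: 7

7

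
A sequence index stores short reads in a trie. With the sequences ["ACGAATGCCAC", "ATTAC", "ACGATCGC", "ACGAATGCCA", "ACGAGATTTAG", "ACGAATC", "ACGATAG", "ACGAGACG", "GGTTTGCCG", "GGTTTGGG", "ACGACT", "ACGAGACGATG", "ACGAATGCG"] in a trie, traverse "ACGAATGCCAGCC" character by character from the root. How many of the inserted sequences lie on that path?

Traverse "ACGAATGCCAGCC" character by character; count nodes along the way that are marked as word ends.
Prefixes of the query that are stored words: "ACGAATGCCA"
Count: 1

1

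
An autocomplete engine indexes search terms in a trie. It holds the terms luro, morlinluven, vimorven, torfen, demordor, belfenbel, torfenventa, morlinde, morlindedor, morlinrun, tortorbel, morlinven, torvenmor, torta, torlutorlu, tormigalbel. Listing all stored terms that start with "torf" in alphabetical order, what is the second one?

torfenventa

Filter for "torf…" and sort: "torfen", "torfenventa"
The 2nd is torfenventa.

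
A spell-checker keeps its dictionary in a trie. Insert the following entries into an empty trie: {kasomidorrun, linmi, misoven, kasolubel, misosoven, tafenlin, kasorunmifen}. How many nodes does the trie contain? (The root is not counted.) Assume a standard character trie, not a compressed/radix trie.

Count nodes per top-level branch (shared prefixes stored once):
  'k'-branch (kasolubel, kasomidorrun, kasorunmifen): 25 nodes
  'l'-branch (linmi): 5 nodes
  'm'-branch (misosoven, misoven): 12 nodes
  't'-branch (tafenlin): 8 nodes
Sum: 50

50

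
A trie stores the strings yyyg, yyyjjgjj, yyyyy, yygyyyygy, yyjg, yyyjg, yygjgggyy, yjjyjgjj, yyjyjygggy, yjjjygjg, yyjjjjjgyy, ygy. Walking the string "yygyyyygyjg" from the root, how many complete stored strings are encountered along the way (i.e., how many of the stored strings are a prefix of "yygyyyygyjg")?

1

Traverse "yygyyyygyjg" character by character; count nodes along the way that are marked as word ends.
Prefixes of the query that are stored words: "yygyyyygy"
Count: 1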